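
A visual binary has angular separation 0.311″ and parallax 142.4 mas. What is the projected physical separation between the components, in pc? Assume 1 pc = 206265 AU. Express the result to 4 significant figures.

1.059 × 10^-5 pc

d = 1/p = 1/0.1424″ = 7.0225 pc.
At distance d (pc), an angle of θ arcsec spans θ·d AU: s = 0.311 × 7.0225 = 2.184 AU.
= 2.184 / 206265 = 1.0588 × 10^-5 pc.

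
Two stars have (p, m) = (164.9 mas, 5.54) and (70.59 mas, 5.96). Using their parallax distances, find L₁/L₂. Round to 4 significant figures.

d₁ = 1/p₁ = 1/0.1649″ = 6.0643 pc; d₂ = 1/p₂ = 1/0.07059″ = 14.166 pc.
M₁ = m₁ − 5 log₁₀ d₁ + 5 = 5.54 − 3.9139 + 5 = 6.6261.
M₂ = 5.96 − 5.7562 + 5 = 5.2038.
L₁/L₂ = 10^(0.4(M₂ − M₁)) = 10^(0.4 × (-1.4223)) = 10^(-0.56892) = 0.26982.

L₁/L₂ = 0.2698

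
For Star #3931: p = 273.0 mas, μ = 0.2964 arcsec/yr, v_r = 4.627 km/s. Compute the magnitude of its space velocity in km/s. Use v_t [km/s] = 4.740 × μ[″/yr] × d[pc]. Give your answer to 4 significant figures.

d = 1/p = 1/0.2730″ = 3.663 pc.
v_t = 4.740 μ d = 4.740 × 0.2964 × 3.663 = 5.1463 km/s.
v = √(v_r² + v_t²) = √(4.627² + 5.1463²) = √47.8935 = 6.9205 km/s.

6.921 km/s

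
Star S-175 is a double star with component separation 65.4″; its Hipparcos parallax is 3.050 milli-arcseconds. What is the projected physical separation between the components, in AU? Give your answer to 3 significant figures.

d = 1/p = 1/0.003050″ = 327.87 pc.
At distance d (pc), an angle of θ arcsec spans θ·d AU: s = 65.4 × 327.87 = 21443 AU.

21400 AU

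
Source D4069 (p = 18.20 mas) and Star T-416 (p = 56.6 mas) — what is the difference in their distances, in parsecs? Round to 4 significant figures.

d_A = 1/0.01820″ = 54.945 pc; d_B = 1/0.05660″ = 17.668 pc.
|d_B − d_A| = |17.668 − 54.945| = 37.277 pc.

37.28 pc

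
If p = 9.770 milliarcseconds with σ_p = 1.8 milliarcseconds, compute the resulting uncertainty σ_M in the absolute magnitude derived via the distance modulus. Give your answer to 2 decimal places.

σ_M = 0.40 mag

M = m − 5 log₁₀ d + 5 = m + 5 log₁₀ p + 5, so ∂M/∂p = 5/(p ln 10).
σ_M = (5/ln 10) · (σ_p/p) = 2.1715 × 1.8/9.770 = 2.1715 × 0.18424 = 0.40008.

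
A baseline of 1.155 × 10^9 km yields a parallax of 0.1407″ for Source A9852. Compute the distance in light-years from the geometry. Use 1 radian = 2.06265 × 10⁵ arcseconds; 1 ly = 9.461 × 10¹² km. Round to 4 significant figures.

θ = 0.1407″ = 0.1407/206265 = 6.8213 × 10^-7 rad.
d = B/θ = (1.155 × 10^9) / (6.8213 × 10^-7) = 1.6932 × 10^15 km = (1.6932 × 10^15) / (9.461 × 10^12) ly = 178.97 ly.

179.0 ly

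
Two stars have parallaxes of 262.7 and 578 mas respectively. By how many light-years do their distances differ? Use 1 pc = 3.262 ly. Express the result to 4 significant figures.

6.774 ly

d_A = 1/0.2627″ = 3.8066 pc; d_B = 1/0.5780″ = 1.7301 pc.
|d_B − d_A| = |1.7301 − 3.8066| = 2.0765 pc = 2.0765 × 3.262 ly = 6.7735 ly.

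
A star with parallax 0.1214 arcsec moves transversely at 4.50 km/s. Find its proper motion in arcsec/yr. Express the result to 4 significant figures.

0.1153 arcsec/yr

d = 1/p = 1/0.1214″ = 8.2372 pc.
μ = v_t / (4.74 d) = 4.50 / (4.74 × 8.2372) = 4.50 / 39.044 = 0.11525 ″/yr.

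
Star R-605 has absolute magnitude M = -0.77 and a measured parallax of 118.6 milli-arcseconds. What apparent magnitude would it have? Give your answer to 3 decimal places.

d = 1/p = 1/0.1186″ = 8.4317 pc.
m − M = 5 log₁₀ d − 5 = 5 log₁₀(8.4317) − 5 = 4.6296 − 5 = -0.3704.
m = M + (m − M) = -0.77 + (-0.3704) = -1.140.

m = -1.140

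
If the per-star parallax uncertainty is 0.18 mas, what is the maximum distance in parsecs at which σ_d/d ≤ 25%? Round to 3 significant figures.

σ_d/d = σ_p/p, so the condition is σ_p/p ≤ 0.25, i.e. p ≥ σ_p/0.25.
p_min = 0.18/0.25 = 0.72 mas = 0.00072 arcsec.
d_max = 1/p_min = 1/0.00072 = 1388.9 pc.

1390 pc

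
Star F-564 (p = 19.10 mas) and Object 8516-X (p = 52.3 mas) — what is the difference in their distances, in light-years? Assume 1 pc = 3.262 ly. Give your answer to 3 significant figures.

d_A = 1/0.01910″ = 52.356 pc; d_B = 1/0.05230″ = 19.12 pc.
|d_B − d_A| = |19.12 − 52.356| = 33.236 pc = 33.236 × 3.262 ly = 108.42 ly.

108 ly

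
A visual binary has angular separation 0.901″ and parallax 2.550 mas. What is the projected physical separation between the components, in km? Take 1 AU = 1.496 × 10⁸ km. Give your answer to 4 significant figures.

d = 1/p = 1/0.002550″ = 392.16 pc.
At distance d (pc), an angle of θ arcsec spans θ·d AU: s = 0.901 × 392.16 = 353.34 AU.
= 353.34 × 1.496 × 10⁸ km = 5.2860 × 10^10 km.

5.286 × 10^10 km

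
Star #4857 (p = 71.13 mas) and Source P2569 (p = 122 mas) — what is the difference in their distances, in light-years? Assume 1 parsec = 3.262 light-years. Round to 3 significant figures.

d_A = 1/0.07113″ = 14.059 pc; d_B = 1/0.1220″ = 8.1967 pc.
|d_B − d_A| = |8.1967 − 14.059| = 5.8623 pc = 5.8623 × 3.262 ly = 19.123 ly.

19.1 ly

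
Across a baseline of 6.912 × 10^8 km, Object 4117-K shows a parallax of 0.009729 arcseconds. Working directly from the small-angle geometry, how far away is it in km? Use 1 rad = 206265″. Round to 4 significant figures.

θ = 0.009729″ = 0.009729/206265 = 4.7167 × 10^-8 rad.
d = B/θ = (6.912 × 10^8) / (4.7167 × 10^-8) = 1.4654 × 10^16 km.

1.465 × 10^16 km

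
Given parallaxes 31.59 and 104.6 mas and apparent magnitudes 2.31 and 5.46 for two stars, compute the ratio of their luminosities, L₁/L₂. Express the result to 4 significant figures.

L₁/L₂ = 199.5

d₁ = 1/p₁ = 1/0.03159″ = 31.656 pc; d₂ = 1/p₂ = 1/0.1046″ = 9.5602 pc.
M₁ = m₁ − 5 log₁₀ d₁ + 5 = 2.31 − 7.5023 + 5 = -0.1923.
M₂ = 5.46 − 4.9023 + 5 = 5.5577.
L₁/L₂ = 10^(0.4(M₂ − M₁)) = 10^(0.4 × 5.7500) = 10^2.30000 = 199.53.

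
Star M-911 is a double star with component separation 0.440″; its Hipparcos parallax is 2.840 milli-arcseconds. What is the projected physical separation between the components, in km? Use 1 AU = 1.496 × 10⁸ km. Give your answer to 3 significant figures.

2.32 × 10^10 km

d = 1/p = 1/0.002840″ = 352.11 pc.
At distance d (pc), an angle of θ arcsec spans θ·d AU: s = 0.440 × 352.11 = 154.93 AU.
= 154.93 × 1.496 × 10⁸ km = 2.3178 × 10^10 km.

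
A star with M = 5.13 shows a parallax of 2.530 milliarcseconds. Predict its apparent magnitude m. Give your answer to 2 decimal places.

d = 1/p = 1/0.002530″ = 395.26 pc.
m − M = 5 log₁₀ d − 5 = 5 log₁₀(395.26) − 5 = 12.9844 − 5 = 7.9844.
m = M + (m − M) = 5.13 + 7.9844 = 13.11.

m = 13.11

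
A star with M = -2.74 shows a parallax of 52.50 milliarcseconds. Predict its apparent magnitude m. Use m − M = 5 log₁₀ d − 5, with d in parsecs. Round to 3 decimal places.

d = 1/p = 1/0.05250″ = 19.048 pc.
m − M = 5 log₁₀ d − 5 = 5 log₁₀(19.048) − 5 = 6.3992 − 5 = 1.3992.
m = M + (m − M) = -2.74 + 1.3992 = -1.341.

m = -1.341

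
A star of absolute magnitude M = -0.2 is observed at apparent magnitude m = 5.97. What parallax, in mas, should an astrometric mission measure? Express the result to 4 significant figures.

5.834 mas

m − M = 5.97 − (-0.2) = 6.17.
d = 10^((m−M)/5 + 1) = 10^2.234 = 171.4 pc.
p = 1/d = 1/171.4 = 0.0058343 arcsec = 5.8343 mas.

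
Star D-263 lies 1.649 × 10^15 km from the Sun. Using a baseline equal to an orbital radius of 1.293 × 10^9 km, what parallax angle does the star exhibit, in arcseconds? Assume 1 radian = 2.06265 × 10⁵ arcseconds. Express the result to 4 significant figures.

0.1617 arcsec

θ ≈ B/d = (1.293 × 10^9) / (1.649 × 10^15) = 7.8411 × 10^-7 rad.
In arcseconds: 7.8411 × 10^-7 × 206265 = 0.16173″.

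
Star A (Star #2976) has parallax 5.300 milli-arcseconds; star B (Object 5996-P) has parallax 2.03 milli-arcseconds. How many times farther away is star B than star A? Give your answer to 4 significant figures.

Since d = 1/p, d_B/d_A = p_A/p_B.
= 5.300 / 2.03 = 2.6108.

2.611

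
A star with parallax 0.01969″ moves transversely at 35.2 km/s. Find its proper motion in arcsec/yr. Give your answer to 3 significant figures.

0.146 arcsec/yr

d = 1/p = 1/0.01969″ = 50.787 pc.
μ = v_t / (4.74 d) = 35.2 / (4.74 × 50.787) = 35.2 / 240.73 = 0.14622 ″/yr.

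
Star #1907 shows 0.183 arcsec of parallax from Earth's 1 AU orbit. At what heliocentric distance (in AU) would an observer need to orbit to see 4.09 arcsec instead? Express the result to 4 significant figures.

Parallax scales linearly with baseline: p ∝ B, so B = p_target / p_Earth × 1 AU.
B = 4.09 / 0.183 = 22.35 AU.

22.35 AU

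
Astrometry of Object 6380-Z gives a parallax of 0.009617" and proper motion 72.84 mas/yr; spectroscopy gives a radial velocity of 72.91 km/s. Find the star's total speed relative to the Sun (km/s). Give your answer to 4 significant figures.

81.27 km/s

d = 1/p = 1/0.009617″ = 103.98 pc.
μ = 72.84 mas/yr = 0.07284 ″/yr.
v_t = 4.740 μ d = 4.740 × 0.07284 × 103.98 = 35.9 km/s.
v = √(v_r² + v_t²) = √(72.91² + 35.9²) = √6604.68 = 81.269 km/s.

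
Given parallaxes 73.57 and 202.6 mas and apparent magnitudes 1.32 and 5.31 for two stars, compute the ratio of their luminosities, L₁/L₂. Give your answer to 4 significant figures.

L₁/L₂ = 299.1

d₁ = 1/p₁ = 1/0.07357″ = 13.592 pc; d₂ = 1/p₂ = 1/0.2026″ = 4.9358 pc.
M₁ = m₁ − 5 log₁₀ d₁ + 5 = 1.32 − 5.6664 + 5 = 0.6536.
M₂ = 5.31 − 3.4668 + 5 = 6.8432.
L₁/L₂ = 10^(0.4(M₂ − M₁)) = 10^(0.4 × 6.1896) = 10^2.47584 = 299.12.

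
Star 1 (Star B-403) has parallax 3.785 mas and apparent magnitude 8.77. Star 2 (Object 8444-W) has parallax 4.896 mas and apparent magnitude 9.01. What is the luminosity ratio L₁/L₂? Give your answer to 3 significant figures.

d₁ = 1/p₁ = 1/0.003785″ = 264.2 pc; d₂ = 1/p₂ = 1/0.004896″ = 204.25 pc.
M₁ = m₁ − 5 log₁₀ d₁ + 5 = 8.77 − 12.1097 + 5 = 1.6603.
M₂ = 9.01 − 11.5508 + 5 = 2.4592.
L₁/L₂ = 10^(0.4(M₂ − M₁)) = 10^(0.4 × 0.7989) = 10^0.31956 = 2.0872.

L₁/L₂ = 2.09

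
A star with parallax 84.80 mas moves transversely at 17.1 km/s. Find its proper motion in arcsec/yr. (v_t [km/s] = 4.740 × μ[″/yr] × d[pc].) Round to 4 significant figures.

0.3059 arcsec/yr

d = 1/p = 1/0.08480″ = 11.792 pc.
μ = v_t / (4.74 d) = 17.1 / (4.74 × 11.792) = 17.1 / 55.894 = 0.30594 ″/yr.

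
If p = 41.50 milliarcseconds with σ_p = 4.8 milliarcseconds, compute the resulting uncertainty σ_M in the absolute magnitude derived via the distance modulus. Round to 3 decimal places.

M = m − 5 log₁₀ d + 5 = m + 5 log₁₀ p + 5, so ∂M/∂p = 5/(p ln 10).
σ_M = (5/ln 10) · (σ_p/p) = 2.1715 × 4.8/41.50 = 2.1715 × 0.11566 = 0.25116.

σ_M = 0.251 mag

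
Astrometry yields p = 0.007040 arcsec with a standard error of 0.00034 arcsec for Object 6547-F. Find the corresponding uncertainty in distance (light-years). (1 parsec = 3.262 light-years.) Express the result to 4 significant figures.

22.38 ly

d = 1/p, so σ_d = σ_p / p².
σ_d = 0.000340 / (0.007040)² = 0.000340 / 0.000049562 = 6.8601 pc = 6.8601 × 3.262 ly = 22.378 ly.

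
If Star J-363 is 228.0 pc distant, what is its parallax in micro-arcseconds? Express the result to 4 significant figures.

4386 μas

p = 1/d = 1/228 = 0.004386 arcsec.
= 0.004386 × 10⁶ = 4386 μas.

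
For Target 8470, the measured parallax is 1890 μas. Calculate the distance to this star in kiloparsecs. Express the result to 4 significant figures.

0.5291 kpc

p = 1890 μas = 0.001890 arcsec.
d = 1/p = 1/0.001890 = 529.1 pc.
= 0.5291 kpc.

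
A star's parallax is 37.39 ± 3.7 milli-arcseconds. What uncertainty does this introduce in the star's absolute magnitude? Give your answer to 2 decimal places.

M = m − 5 log₁₀ d + 5 = m + 5 log₁₀ p + 5, so ∂M/∂p = 5/(p ln 10).
σ_M = (5/ln 10) · (σ_p/p) = 2.1715 × 3.7/37.39 = 2.1715 × 0.098957 = 0.21489.

σ_M = 0.21 mag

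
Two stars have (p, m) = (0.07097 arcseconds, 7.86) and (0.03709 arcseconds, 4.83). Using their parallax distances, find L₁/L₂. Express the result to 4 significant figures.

d₁ = 1/p₁ = 1/0.07097″ = 14.09 pc; d₂ = 1/p₂ = 1/0.03709″ = 26.961 pc.
M₁ = m₁ − 5 log₁₀ d₁ + 5 = 7.86 − 5.7446 + 5 = 7.1154.
M₂ = 4.83 − 7.1537 + 5 = 2.6763.
L₁/L₂ = 10^(0.4(M₂ − M₁)) = 10^(0.4 × (-4.4391)) = 10^(-1.77564) = 0.016763.

L₁/L₂ = 0.01676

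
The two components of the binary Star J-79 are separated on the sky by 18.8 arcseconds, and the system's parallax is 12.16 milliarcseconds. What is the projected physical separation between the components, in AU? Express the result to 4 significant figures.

1546 AU

d = 1/p = 1/0.01216″ = 82.237 pc.
At distance d (pc), an angle of θ arcsec spans θ·d AU: s = 18.8 × 82.237 = 1546.1 AU.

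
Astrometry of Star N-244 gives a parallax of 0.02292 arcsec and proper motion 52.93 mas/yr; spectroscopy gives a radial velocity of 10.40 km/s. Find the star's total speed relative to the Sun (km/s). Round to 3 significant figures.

d = 1/p = 1/0.02292″ = 43.63 pc.
μ = 52.93 mas/yr = 0.05293 ″/yr.
v_t = 4.740 μ d = 4.740 × 0.05293 × 43.63 = 10.946 km/s.
v = √(v_r² + v_t²) = √(10.40² + 10.946²) = √227.975 = 15.099 km/s.

15.1 km/s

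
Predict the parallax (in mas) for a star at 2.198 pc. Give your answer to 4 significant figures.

455.0 mas

p = 1/d = 1/2.198 = 0.45496 arcsec.
= 0.45496 × 1000 = 454.96 mas.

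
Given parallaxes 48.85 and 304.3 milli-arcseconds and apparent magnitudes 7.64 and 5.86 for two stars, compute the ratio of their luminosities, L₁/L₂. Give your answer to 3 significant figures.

L₁/L₂ = 7.53

d₁ = 1/p₁ = 1/0.04885″ = 20.471 pc; d₂ = 1/p₂ = 1/0.3043″ = 3.2862 pc.
M₁ = m₁ − 5 log₁₀ d₁ + 5 = 7.64 − 6.5557 + 5 = 6.0843.
M₂ = 5.86 − 2.5835 + 5 = 8.2765.
L₁/L₂ = 10^(0.4(M₂ − M₁)) = 10^(0.4 × 2.1922) = 10^0.87688 = 7.5315.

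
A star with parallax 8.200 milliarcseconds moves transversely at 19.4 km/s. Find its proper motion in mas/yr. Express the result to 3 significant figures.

33.6 mas/yr

d = 1/p = 1/0.008200″ = 121.95 pc.
μ = v_t / (4.74 d) = 19.4 / (4.74 × 121.95) = 19.4 / 578.04 = 0.033562 ″/yr = 33.562 mas/yr.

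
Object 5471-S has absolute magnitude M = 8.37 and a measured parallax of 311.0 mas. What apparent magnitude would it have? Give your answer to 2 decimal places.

d = 1/p = 1/0.3110″ = 3.2154 pc.
m − M = 5 log₁₀ d − 5 = 5 log₁₀(3.2154) − 5 = 2.5362 − 5 = -2.4638.
m = M + (m − M) = 8.37 + (-2.4638) = 5.91.

m = 5.91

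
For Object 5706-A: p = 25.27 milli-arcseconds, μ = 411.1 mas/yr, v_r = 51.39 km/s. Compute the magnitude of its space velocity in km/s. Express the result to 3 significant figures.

92.7 km/s

d = 1/p = 1/0.02527″ = 39.573 pc.
μ = 411.1 mas/yr = 0.4111 ″/yr.
v_t = 4.740 μ d = 4.740 × 0.4111 × 39.573 = 77.113 km/s.
v = √(v_r² + v_t²) = √(51.39² + 77.113²) = √8587.35 = 92.668 km/s.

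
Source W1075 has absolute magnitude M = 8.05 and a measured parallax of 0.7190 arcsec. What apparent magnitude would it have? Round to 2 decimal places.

m = 3.77

d = 1/p = 1/0.7190″ = 1.3908 pc.
m − M = 5 log₁₀ d − 5 = 5 log₁₀(1.3908) − 5 = 0.7163 − 5 = -4.2837.
m = M + (m − M) = 8.05 + (-4.2837) = 3.77.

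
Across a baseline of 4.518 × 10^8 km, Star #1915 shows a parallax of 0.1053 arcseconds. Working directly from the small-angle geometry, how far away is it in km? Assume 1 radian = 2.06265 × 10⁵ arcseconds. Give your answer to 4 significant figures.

θ = 0.1053″ = 0.1053/206265 = 5.1051 × 10^-7 rad.
d = B/θ = (4.518 × 10^8) / (5.1051 × 10^-7) = 8.8500 × 10^14 km.

8.850 × 10^14 km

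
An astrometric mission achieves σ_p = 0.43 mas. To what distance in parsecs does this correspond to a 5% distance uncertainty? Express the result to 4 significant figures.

116.3 pc

σ_d/d = σ_p/p, so the condition is σ_p/p ≤ 0.05, i.e. p ≥ σ_p/0.05.
p_min = 0.43/0.05 = 8.6 mas = 0.0086 arcsec.
d_max = 1/p_min = 1/0.0086 = 116.28 pc.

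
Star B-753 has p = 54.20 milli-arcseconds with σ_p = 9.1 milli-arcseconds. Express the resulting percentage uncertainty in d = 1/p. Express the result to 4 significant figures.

For d = 1/p, |σ_d/d| = |σ_p/p|.
σ_p/p = 9.1 / 54.20 = 0.1679 = 16.79%.

16.79%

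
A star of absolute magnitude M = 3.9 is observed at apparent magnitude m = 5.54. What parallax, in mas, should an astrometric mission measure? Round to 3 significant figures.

47.0 mas

m − M = 5.54 − 3.9 = 1.64.
d = 10^((m−M)/5 + 1) = 10^1.328 = 21.281 pc.
p = 1/d = 1/21.281 = 0.04699 arcsec = 46.99 mas.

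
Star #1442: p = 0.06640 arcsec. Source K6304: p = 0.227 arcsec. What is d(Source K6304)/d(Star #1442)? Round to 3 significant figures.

Since d = 1/p, d_B/d_A = p_A/p_B.
= 0.06640 / 0.227 = 0.29251.

0.293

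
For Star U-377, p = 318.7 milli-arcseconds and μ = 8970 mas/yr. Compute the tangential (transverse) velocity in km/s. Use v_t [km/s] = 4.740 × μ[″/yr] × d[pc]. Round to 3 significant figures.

d = 1/p = 1/0.3187″ = 3.1377 pc.
μ = 8970 mas/yr = 8.97 ″/yr.
v_t = 4.74 × μ × d = 4.74 × 8.97 × 3.1377 = 133.41 km/s.

133 km/s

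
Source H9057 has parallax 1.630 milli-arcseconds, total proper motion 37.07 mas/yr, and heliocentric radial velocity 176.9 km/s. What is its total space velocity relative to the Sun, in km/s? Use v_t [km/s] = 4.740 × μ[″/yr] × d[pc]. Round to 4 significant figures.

d = 1/p = 1/0.001630″ = 613.5 pc.
μ = 37.07 mas/yr = 0.03707 ″/yr.
v_t = 4.740 μ d = 4.740 × 0.03707 × 613.5 = 107.8 km/s.
v = √(v_r² + v_t²) = √(176.9² + 107.8²) = √42914.5 = 207.16 km/s.

207.2 km/s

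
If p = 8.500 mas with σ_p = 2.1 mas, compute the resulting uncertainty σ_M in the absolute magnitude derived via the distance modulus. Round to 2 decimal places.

σ_M = 0.54 mag

M = m − 5 log₁₀ d + 5 = m + 5 log₁₀ p + 5, so ∂M/∂p = 5/(p ln 10).
σ_M = (5/ln 10) · (σ_p/p) = 2.1715 × 2.1/8.500 = 2.1715 × 0.24706 = 0.53649.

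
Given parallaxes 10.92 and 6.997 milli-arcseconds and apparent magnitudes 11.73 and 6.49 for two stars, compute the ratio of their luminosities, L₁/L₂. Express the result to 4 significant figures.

L₁/L₂ = 0.003291

d₁ = 1/p₁ = 1/0.01092″ = 91.575 pc; d₂ = 1/p₂ = 1/0.006997″ = 142.92 pc.
M₁ = m₁ − 5 log₁₀ d₁ + 5 = 11.73 − 9.8089 + 5 = 6.9211.
M₂ = 6.49 − 10.7755 + 5 = 0.7145.
L₁/L₂ = 10^(0.4(M₂ − M₁)) = 10^(0.4 × (-6.2066)) = 10^(-2.48264) = 0.0032912.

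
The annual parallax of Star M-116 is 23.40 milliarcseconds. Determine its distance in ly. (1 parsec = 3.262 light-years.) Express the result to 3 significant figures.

139 ly

p = 23.40 milliarcseconds = 0.02340 arcsec.
d = 1/p = 1/0.02340 = 42.735 pc.
In light-years: 42.735 × 3.262 = 139.4 ly.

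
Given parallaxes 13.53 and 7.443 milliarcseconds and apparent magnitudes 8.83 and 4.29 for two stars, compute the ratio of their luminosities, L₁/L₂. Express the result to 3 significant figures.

L₁/L₂ = 0.00462

d₁ = 1/p₁ = 1/0.01353″ = 73.91 pc; d₂ = 1/p₂ = 1/0.007443″ = 134.35 pc.
M₁ = m₁ − 5 log₁₀ d₁ + 5 = 8.83 − 9.3435 + 5 = 4.4865.
M₂ = 4.29 − 10.6412 + 5 = -1.3512.
L₁/L₂ = 10^(0.4(M₂ − M₁)) = 10^(0.4 × (-5.8377)) = 10^(-2.33508) = 0.004623.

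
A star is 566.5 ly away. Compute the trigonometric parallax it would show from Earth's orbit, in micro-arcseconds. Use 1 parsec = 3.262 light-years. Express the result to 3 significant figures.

d = 566.5 ly ÷ 3.262 = 173.67 pc.
p = 1/d = 1/173.67 = 0.005758 arcsec.
= 0.005758 × 10⁶ = 5758 μas.

5760 μas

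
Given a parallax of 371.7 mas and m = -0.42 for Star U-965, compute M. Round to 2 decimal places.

d = 1/p = 1/0.3717″ = 2.6903 pc.
m − M = 5 log₁₀(2.6903) − 5 = 2.1490 − 5 = -2.8510.
M = m − (m − M) = -0.42 − (-2.8510) = 2.43.

M = 2.43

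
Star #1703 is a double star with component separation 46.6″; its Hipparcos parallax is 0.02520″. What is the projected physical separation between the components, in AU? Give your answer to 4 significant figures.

1849 AU

d = 1/p = 1/0.02520″ = 39.683 pc.
At distance d (pc), an angle of θ arcsec spans θ·d AU: s = 46.6 × 39.683 = 1849.2 AU.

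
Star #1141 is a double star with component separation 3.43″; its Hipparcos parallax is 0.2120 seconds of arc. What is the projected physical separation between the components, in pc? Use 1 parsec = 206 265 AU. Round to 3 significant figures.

7.84 × 10^-5 pc

d = 1/p = 1/0.2120″ = 4.717 pc.
At distance d (pc), an angle of θ arcsec spans θ·d AU: s = 3.43 × 4.717 = 16.179 AU.
= 16.179 / 206265 = 7.8438 × 10^-5 pc.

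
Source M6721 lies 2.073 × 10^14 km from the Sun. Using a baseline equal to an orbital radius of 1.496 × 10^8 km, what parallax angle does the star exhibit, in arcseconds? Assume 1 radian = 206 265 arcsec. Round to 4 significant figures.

0.1489 arcsec

θ ≈ B/d = (1.496 × 10^8) / (2.073 × 10^14) = 7.2166 × 10^-7 rad.
In arcseconds: 7.2166 × 10^-7 × 206265 = 0.14885″.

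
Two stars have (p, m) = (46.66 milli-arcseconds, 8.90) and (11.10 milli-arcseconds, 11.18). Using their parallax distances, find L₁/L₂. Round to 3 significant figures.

d₁ = 1/p₁ = 1/0.04666″ = 21.432 pc; d₂ = 1/p₂ = 1/0.01110″ = 90.09 pc.
M₁ = m₁ − 5 log₁₀ d₁ + 5 = 8.90 − 6.6553 + 5 = 7.2447.
M₂ = 11.18 − 9.7734 + 5 = 6.4066.
L₁/L₂ = 10^(0.4(M₂ − M₁)) = 10^(0.4 × (-0.8381)) = 10^(-0.33524) = 0.46213.

L₁/L₂ = 0.462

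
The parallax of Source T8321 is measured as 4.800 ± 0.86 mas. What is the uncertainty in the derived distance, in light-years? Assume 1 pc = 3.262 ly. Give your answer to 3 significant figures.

d = 1/p, so σ_d = σ_p / p².
σ_d = 0.000860 / (0.004800)² = 0.000860 / 0.00002304 = 37.326 pc = 37.326 × 3.262 ly = 121.76 ly.

122 ly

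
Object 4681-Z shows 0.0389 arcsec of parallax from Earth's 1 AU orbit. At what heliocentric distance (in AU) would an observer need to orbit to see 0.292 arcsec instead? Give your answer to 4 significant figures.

Parallax scales linearly with baseline: p ∝ B, so B = p_target / p_Earth × 1 AU.
B = 0.292 / 0.0389 = 7.5064 AU.

7.506 AU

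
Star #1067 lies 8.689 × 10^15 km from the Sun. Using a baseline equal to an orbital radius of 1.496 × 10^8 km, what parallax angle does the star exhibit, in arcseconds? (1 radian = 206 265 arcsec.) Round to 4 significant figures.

θ ≈ B/d = (1.496 × 10^8) / (8.689 × 10^15) = 1.7217 × 10^-8 rad.
In arcseconds: 1.7217 × 10^-8 × 206265 = 0.0035513″.

0.003551 arcsec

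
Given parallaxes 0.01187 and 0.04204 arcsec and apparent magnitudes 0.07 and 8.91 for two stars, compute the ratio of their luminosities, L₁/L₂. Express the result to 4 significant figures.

d₁ = 1/p₁ = 1/0.01187″ = 84.246 pc; d₂ = 1/p₂ = 1/0.04204″ = 23.787 pc.
M₁ = m₁ − 5 log₁₀ d₁ + 5 = 0.07 − 9.6277 + 5 = -4.5577.
M₂ = 8.91 − 6.8817 + 5 = 7.0283.
L₁/L₂ = 10^(0.4(M₂ − M₁)) = 10^(0.4 × 11.5860) = 10^4.63440 = 43092.

L₁/L₂ = 43090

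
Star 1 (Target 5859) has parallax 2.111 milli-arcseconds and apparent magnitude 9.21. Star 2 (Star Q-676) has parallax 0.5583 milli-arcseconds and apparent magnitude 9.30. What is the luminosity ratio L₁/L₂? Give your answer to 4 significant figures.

d₁ = 1/p₁ = 1/0.002111″ = 473.71 pc; d₂ = 1/p₂ = 1/0.0005583″ = 1791.2 pc.
M₁ = m₁ − 5 log₁₀ d₁ + 5 = 9.21 − 13.3776 + 5 = 0.8324.
M₂ = 9.30 − 16.2657 + 5 = -1.9657.
L₁/L₂ = 10^(0.4(M₂ − M₁)) = 10^(0.4 × (-2.7981)) = 10^(-1.11924) = 0.075991.

L₁/L₂ = 0.07599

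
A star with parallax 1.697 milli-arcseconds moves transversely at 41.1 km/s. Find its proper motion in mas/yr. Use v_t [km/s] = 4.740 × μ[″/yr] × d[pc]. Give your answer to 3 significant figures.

14.7 mas/yr

d = 1/p = 1/0.001697″ = 589.28 pc.
μ = v_t / (4.74 d) = 41.1 / (4.74 × 589.28) = 41.1 / 2793.2 = 0.014714 ″/yr = 14.714 mas/yr.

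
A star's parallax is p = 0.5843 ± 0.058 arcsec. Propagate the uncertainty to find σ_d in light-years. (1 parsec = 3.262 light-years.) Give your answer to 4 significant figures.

0.5542 ly

d = 1/p, so σ_d = σ_p / p².
σ_d = 0.0580 / (0.5843)² = 0.0580 / 0.34141 = 0.16988 pc = 0.16988 × 3.262 ly = 0.55415 ly.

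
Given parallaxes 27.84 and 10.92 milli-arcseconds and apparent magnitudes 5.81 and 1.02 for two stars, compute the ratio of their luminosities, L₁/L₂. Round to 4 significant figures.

d₁ = 1/p₁ = 1/0.02784″ = 35.92 pc; d₂ = 1/p₂ = 1/0.01092″ = 91.575 pc.
M₁ = m₁ − 5 log₁₀ d₁ + 5 = 5.81 − 7.7767 + 5 = 3.0333.
M₂ = 1.02 − 9.8089 + 5 = -3.7889.
L₁/L₂ = 10^(0.4(M₂ − M₁)) = 10^(0.4 × (-6.8222)) = 10^(-2.72888) = 0.0018669.

L₁/L₂ = 0.001867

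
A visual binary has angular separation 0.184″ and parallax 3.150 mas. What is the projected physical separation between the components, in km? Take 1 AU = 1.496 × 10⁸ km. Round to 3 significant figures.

8.74 × 10^9 km

d = 1/p = 1/0.003150″ = 317.46 pc.
At distance d (pc), an angle of θ arcsec spans θ·d AU: s = 0.184 × 317.46 = 58.413 AU.
= 58.413 × 1.496 × 10⁸ km = 8.7386 × 10^9 km.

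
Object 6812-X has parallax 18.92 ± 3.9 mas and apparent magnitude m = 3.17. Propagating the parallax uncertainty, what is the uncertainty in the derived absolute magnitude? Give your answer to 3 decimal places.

M = m − 5 log₁₀ d + 5 = m + 5 log₁₀ p + 5, so ∂M/∂p = 5/(p ln 10).
σ_M = (5/ln 10) · (σ_p/p) = 2.1715 × 3.9/18.92 = 2.1715 × 0.20613 = 0.44761.

σ_M = 0.448 mag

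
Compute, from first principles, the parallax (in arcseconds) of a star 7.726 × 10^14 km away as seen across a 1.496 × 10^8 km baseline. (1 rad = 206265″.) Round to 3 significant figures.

0.0399 arcsec

θ ≈ B/d = (1.496 × 10^8) / (7.726 × 10^14) = 1.9363 × 10^-7 rad.
In arcseconds: 1.9363 × 10^-7 × 206265 = 0.039939″.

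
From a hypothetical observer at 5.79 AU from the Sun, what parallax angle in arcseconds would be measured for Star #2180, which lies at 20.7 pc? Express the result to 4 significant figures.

0.2797 arcsec

p (arcsec) = B (AU) / d (pc).
p = 5.79 / 20.7 = 0.27971 arcsec.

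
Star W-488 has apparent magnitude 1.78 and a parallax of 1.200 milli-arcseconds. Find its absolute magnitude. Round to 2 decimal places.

M = -7.82

d = 1/p = 1/0.001200″ = 833.33 pc.
m − M = 5 log₁₀(833.33) − 5 = 14.6041 − 5 = 9.6041.
M = m − (m − M) = 1.78 − 9.6041 = -7.82.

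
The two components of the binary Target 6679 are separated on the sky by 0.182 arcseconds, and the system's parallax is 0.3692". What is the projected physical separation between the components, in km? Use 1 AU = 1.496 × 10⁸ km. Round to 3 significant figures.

7.37 × 10^7 km

d = 1/p = 1/0.3692″ = 2.7086 pc.
At distance d (pc), an angle of θ arcsec spans θ·d AU: s = 0.182 × 2.7086 = 0.49297 AU.
= 0.49297 × 1.496 × 10⁸ km = 7.3748 × 10^7 km.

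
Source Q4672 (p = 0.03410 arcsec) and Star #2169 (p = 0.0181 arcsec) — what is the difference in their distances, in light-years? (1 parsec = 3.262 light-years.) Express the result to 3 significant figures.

d_A = 1/0.03410″ = 29.326 pc; d_B = 1/0.01810″ = 55.249 pc.
|d_B − d_A| = |55.249 − 29.326| = 25.923 pc = 25.923 × 3.262 ly = 84.561 ly.

84.6 ly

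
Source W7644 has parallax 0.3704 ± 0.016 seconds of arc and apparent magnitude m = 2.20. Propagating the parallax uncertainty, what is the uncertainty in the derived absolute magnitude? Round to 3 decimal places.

M = m − 5 log₁₀ d + 5 = m + 5 log₁₀ p + 5, so ∂M/∂p = 5/(p ln 10).
σ_M = (5/ln 10) · (σ_p/p) = 2.1715 × 0.016/0.3704 = 2.1715 × 0.043197 = 0.093802.

σ_M = 0.094 mag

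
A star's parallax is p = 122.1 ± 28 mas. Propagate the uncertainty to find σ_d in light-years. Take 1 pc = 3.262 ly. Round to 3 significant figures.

6.13 ly

d = 1/p, so σ_d = σ_p / p².
σ_d = 0.0280 / (0.1221)² = 0.0280 / 0.014908 = 1.8782 pc = 1.8782 × 3.262 ly = 6.1267 ly.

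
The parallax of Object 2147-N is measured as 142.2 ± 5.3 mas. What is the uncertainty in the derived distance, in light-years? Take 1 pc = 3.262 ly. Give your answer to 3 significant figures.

0.855 ly

d = 1/p, so σ_d = σ_p / p².
σ_d = 0.00530 / (0.1422)² = 0.00530 / 0.020221 = 0.2621 pc = 0.2621 × 3.262 ly = 0.85497 ly.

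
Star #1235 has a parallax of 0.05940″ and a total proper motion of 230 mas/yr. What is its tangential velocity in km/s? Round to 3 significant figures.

18.4 km/s

d = 1/p = 1/0.05940″ = 16.835 pc.
μ = 230 mas/yr = 0.230 ″/yr.
v_t = 4.74 × μ × d = 4.74 × 0.230 × 16.835 = 18.354 km/s.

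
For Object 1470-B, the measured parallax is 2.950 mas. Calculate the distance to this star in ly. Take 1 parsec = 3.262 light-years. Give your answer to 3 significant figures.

p = 2.950 mas = 0.002950 arcsec.
d = 1/p = 1/0.002950 = 338.98 pc.
In light-years: 338.98 × 3.262 = 1105.8 ly.

1110 ly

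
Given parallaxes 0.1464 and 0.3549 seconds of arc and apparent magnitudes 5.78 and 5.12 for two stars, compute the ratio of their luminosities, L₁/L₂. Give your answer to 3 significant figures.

L₁/L₂ = 3.20

d₁ = 1/p₁ = 1/0.1464″ = 6.8306 pc; d₂ = 1/p₂ = 1/0.3549″ = 2.8177 pc.
M₁ = m₁ − 5 log₁₀ d₁ + 5 = 5.78 − 4.1723 + 5 = 6.6077.
M₂ = 5.12 − 2.2495 + 5 = 7.8705.
L₁/L₂ = 10^(0.4(M₂ − M₁)) = 10^(0.4 × 1.2628) = 10^0.50512 = 3.1998.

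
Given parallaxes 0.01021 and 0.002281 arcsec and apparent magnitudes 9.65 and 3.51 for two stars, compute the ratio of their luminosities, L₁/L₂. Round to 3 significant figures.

L₁/L₂ = 0.000175

d₁ = 1/p₁ = 1/0.01021″ = 97.943 pc; d₂ = 1/p₂ = 1/0.002281″ = 438.4 pc.
M₁ = m₁ − 5 log₁₀ d₁ + 5 = 9.65 − 9.9549 + 5 = 4.6951.
M₂ = 3.51 − 13.2094 + 5 = -4.6994.
L₁/L₂ = 10^(0.4(M₂ − M₁)) = 10^(0.4 × (-9.3945)) = 10^(-3.75780) = 0.00017466.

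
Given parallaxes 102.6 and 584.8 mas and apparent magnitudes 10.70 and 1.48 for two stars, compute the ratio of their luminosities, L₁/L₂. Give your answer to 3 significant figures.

L₁/L₂ = 0.00666

d₁ = 1/p₁ = 1/0.1026″ = 9.7466 pc; d₂ = 1/p₂ = 1/0.5848″ = 1.71 pc.
M₁ = m₁ − 5 log₁₀ d₁ + 5 = 10.70 − 4.9443 + 5 = 10.7557.
M₂ = 1.48 − 1.1650 + 5 = 5.3150.
L₁/L₂ = 10^(0.4(M₂ − M₁)) = 10^(0.4 × (-5.4407)) = 10^(-2.17628) = 0.0066638.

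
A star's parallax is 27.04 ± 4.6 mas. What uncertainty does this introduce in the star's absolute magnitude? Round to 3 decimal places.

M = m − 5 log₁₀ d + 5 = m + 5 log₁₀ p + 5, so ∂M/∂p = 5/(p ln 10).
σ_M = (5/ln 10) · (σ_p/p) = 2.1715 × 4.6/27.04 = 2.1715 × 0.17012 = 0.36942.

σ_M = 0.369 mag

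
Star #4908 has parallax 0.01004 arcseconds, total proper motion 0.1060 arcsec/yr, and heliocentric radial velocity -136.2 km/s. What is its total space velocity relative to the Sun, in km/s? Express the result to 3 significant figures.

145 km/s

d = 1/p = 1/0.01004″ = 99.602 pc.
v_t = 4.740 μ d = 4.740 × 0.1060 × 99.602 = 50.044 km/s.
v = √(v_r² + v_t²) = √((-136.2)² + 50.044²) = √21054.8 = 145.1 km/s.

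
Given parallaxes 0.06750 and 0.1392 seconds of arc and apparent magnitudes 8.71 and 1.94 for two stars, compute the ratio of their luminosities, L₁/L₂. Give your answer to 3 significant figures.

d₁ = 1/p₁ = 1/0.06750″ = 14.815 pc; d₂ = 1/p₂ = 1/0.1392″ = 7.1839 pc.
M₁ = m₁ − 5 log₁₀ d₁ + 5 = 8.71 − 5.8535 + 5 = 7.8565.
M₂ = 1.94 − 4.2818 + 5 = 2.6582.
L₁/L₂ = 10^(0.4(M₂ − M₁)) = 10^(0.4 × (-5.1983)) = 10^(-2.07932) = 0.0083307.

L₁/L₂ = 0.00833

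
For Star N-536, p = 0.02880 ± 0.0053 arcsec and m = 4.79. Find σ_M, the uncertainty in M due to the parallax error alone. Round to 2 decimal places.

M = m − 5 log₁₀ d + 5 = m + 5 log₁₀ p + 5, so ∂M/∂p = 5/(p ln 10).
σ_M = (5/ln 10) · (σ_p/p) = 2.1715 × 0.0053/0.02880 = 2.1715 × 0.18403 = 0.39962.

σ_M = 0.40 mag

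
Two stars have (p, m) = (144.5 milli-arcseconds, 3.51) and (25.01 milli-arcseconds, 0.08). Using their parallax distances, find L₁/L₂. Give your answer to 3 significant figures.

L₁/L₂ = 0.00127

d₁ = 1/p₁ = 1/0.1445″ = 6.9204 pc; d₂ = 1/p₂ = 1/0.02501″ = 39.984 pc.
M₁ = m₁ − 5 log₁₀ d₁ + 5 = 3.51 − 4.2007 + 5 = 4.3093.
M₂ = 0.08 − 8.0094 + 5 = -2.9294.
L₁/L₂ = 10^(0.4(M₂ − M₁)) = 10^(0.4 × (-7.2387)) = 10^(-2.89548) = 0.0012721.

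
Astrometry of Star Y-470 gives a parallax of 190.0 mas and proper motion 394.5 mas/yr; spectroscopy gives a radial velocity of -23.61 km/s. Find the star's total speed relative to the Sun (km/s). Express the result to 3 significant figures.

d = 1/p = 1/0.1900″ = 5.2632 pc.
μ = 394.5 mas/yr = 0.3945 ″/yr.
v_t = 4.740 μ d = 4.740 × 0.3945 × 5.2632 = 9.8418 km/s.
v = √(v_r² + v_t²) = √((-23.61)² + 9.8418²) = √654.293 = 25.579 km/s.

25.6 km/s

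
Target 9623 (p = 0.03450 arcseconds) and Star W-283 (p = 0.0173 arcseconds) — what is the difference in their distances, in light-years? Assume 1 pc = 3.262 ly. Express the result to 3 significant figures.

d_A = 1/0.03450″ = 28.986 pc; d_B = 1/0.01730″ = 57.803 pc.
|d_B − d_A| = |57.803 − 28.986| = 28.817 pc = 28.817 × 3.262 ly = 94.001 ly.

94.0 ly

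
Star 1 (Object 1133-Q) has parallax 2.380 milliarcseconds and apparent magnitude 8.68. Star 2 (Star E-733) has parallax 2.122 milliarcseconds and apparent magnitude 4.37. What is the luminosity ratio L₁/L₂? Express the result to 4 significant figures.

L₁/L₂ = 0.01501

d₁ = 1/p₁ = 1/0.002380″ = 420.17 pc; d₂ = 1/p₂ = 1/0.002122″ = 471.25 pc.
M₁ = m₁ − 5 log₁₀ d₁ + 5 = 8.68 − 13.1171 + 5 = 0.5629.
M₂ = 4.37 − 13.3663 + 5 = -3.9963.
L₁/L₂ = 10^(0.4(M₂ − M₁)) = 10^(0.4 × (-4.5592)) = 10^(-1.82368) = 0.015008.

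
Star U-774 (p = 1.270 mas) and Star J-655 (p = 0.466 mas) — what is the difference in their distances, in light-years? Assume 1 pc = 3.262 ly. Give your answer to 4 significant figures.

4431 ly

d_A = 1/0.001270″ = 787.4 pc; d_B = 1/0.0004660″ = 2145.9 pc.
|d_B − d_A| = |2145.9 − 787.4| = 1358.5 pc = 1358.5 × 3.262 ly = 4431.4 ly.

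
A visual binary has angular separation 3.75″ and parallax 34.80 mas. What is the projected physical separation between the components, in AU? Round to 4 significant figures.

d = 1/p = 1/0.03480″ = 28.736 pc.
At distance d (pc), an angle of θ arcsec spans θ·d AU: s = 3.75 × 28.736 = 107.76 AU.

107.8 AU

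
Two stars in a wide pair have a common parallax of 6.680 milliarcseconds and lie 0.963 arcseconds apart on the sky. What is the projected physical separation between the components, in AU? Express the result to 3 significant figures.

144 AU

d = 1/p = 1/0.006680″ = 149.7 pc.
At distance d (pc), an angle of θ arcsec spans θ·d AU: s = 0.963 × 149.7 = 144.16 AU.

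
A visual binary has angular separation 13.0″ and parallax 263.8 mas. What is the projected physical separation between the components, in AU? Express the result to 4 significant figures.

d = 1/p = 1/0.2638″ = 3.7908 pc.
At distance d (pc), an angle of θ arcsec spans θ·d AU: s = 13.0 × 3.7908 = 49.28 AU.

49.28 AU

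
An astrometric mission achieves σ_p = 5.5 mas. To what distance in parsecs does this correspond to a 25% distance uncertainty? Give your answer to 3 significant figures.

σ_d/d = σ_p/p, so the condition is σ_p/p ≤ 0.25, i.e. p ≥ σ_p/0.25.
p_min = 5.5/0.25 = 22 mas = 0.022 arcsec.
d_max = 1/p_min = 1/0.022 = 45.455 pc.

45.5 pc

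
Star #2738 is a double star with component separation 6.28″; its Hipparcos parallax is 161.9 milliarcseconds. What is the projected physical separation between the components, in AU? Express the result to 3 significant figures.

38.8 AU

d = 1/p = 1/0.1619″ = 6.1767 pc.
At distance d (pc), an angle of θ arcsec spans θ·d AU: s = 6.28 × 6.1767 = 38.79 AU.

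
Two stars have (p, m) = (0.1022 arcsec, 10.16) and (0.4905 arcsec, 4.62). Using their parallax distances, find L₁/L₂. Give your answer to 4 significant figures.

d₁ = 1/p₁ = 1/0.1022″ = 9.7847 pc; d₂ = 1/p₂ = 1/0.4905″ = 2.0387 pc.
M₁ = m₁ − 5 log₁₀ d₁ + 5 = 10.16 − 4.9527 + 5 = 10.2073.
M₂ = 4.62 − 1.5468 + 5 = 8.0732.
L₁/L₂ = 10^(0.4(M₂ − M₁)) = 10^(0.4 × (-2.1341)) = 10^(-0.85364) = 0.14007.

L₁/L₂ = 0.1401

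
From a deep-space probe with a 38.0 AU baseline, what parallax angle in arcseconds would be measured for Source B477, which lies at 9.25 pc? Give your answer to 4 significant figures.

p (arcsec) = B (AU) / d (pc).
p = 38.0 / 9.25 = 4.1081 arcsec.

4.108 arcsec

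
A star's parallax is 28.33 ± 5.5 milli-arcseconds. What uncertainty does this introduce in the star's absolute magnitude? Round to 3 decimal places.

M = m − 5 log₁₀ d + 5 = m + 5 log₁₀ p + 5, so ∂M/∂p = 5/(p ln 10).
σ_M = (5/ln 10) · (σ_p/p) = 2.1715 × 5.5/28.33 = 2.1715 × 0.19414 = 0.42158.

σ_M = 0.422 mag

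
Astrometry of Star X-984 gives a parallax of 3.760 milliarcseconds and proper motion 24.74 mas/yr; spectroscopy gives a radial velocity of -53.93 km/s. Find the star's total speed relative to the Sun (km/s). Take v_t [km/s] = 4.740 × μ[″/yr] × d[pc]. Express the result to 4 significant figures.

62.30 km/s

d = 1/p = 1/0.003760″ = 265.96 pc.
μ = 24.74 mas/yr = 0.02474 ″/yr.
v_t = 4.740 μ d = 4.740 × 0.02474 × 265.96 = 31.188 km/s.
v = √(v_r² + v_t²) = √((-53.93)² + 31.188²) = √3881.14 = 62.299 km/s.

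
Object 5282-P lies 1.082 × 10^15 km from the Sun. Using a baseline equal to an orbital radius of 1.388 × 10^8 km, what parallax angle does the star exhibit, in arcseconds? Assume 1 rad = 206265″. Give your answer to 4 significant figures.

θ ≈ B/d = (1.388 × 10^8) / (1.082 × 10^15) = 1.2828 × 10^-7 rad.
In arcseconds: 1.2828 × 10^-7 × 206265 = 0.02646″.

0.02646 arcsec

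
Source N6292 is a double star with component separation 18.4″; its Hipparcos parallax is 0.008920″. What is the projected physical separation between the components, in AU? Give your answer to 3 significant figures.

d = 1/p = 1/0.008920″ = 112.11 pc.
At distance d (pc), an angle of θ arcsec spans θ·d AU: s = 18.4 × 112.11 = 2062.8 AU.

2060 AU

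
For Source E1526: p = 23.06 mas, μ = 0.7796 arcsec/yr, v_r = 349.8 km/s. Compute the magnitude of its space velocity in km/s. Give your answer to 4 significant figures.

384.8 km/s

d = 1/p = 1/0.02306″ = 43.365 pc.
v_t = 4.740 μ d = 4.740 × 0.7796 × 43.365 = 160.25 km/s.
v = √(v_r² + v_t²) = √(349.8² + 160.25²) = √148040 = 384.76 km/s.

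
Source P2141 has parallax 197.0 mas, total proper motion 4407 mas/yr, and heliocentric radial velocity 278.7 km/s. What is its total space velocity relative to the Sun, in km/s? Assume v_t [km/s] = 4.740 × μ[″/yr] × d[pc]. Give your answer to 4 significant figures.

298.2 km/s

d = 1/p = 1/0.1970″ = 5.0761 pc.
μ = 4407 mas/yr = 4.407 ″/yr.
v_t = 4.740 μ d = 4.740 × 4.407 × 5.0761 = 106.04 km/s.
v = √(v_r² + v_t²) = √(278.7² + 106.04²) = √88918.2 = 298.19 km/s.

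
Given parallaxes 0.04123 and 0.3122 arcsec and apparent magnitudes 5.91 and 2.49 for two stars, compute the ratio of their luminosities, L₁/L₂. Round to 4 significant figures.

d₁ = 1/p₁ = 1/0.04123″ = 24.254 pc; d₂ = 1/p₂ = 1/0.3122″ = 3.2031 pc.
M₁ = m₁ − 5 log₁₀ d₁ + 5 = 5.91 − 6.9239 + 5 = 3.9861.
M₂ = 2.49 − 2.5279 + 5 = 4.9621.
L₁/L₂ = 10^(0.4(M₂ − M₁)) = 10^(0.4 × 0.9760) = 10^0.39040 = 2.457.

L₁/L₂ = 2.457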